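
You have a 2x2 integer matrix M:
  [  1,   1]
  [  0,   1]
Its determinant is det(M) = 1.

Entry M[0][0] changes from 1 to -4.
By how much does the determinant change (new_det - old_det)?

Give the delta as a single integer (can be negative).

Cofactor C_00 = 1
Entry delta = -4 - 1 = -5
Det delta = entry_delta * cofactor = -5 * 1 = -5

Answer: -5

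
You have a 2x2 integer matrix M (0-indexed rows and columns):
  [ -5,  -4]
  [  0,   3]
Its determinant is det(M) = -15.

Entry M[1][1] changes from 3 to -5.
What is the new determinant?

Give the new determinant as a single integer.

Answer: 25

Derivation:
det is linear in row 1: changing M[1][1] by delta changes det by delta * cofactor(1,1).
Cofactor C_11 = (-1)^(1+1) * minor(1,1) = -5
Entry delta = -5 - 3 = -8
Det delta = -8 * -5 = 40
New det = -15 + 40 = 25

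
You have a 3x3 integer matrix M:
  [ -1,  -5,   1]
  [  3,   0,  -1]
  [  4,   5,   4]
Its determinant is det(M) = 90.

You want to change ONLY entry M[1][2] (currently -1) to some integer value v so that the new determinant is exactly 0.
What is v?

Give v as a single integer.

Answer: 5

Derivation:
det is linear in entry M[1][2]: det = old_det + (v - -1) * C_12
Cofactor C_12 = -15
Want det = 0: 90 + (v - -1) * -15 = 0
  (v - -1) = -90 / -15 = 6
  v = -1 + (6) = 5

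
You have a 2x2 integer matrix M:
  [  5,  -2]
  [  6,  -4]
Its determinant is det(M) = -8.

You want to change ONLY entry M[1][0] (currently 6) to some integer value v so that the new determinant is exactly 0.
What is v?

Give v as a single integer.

Answer: 10

Derivation:
det is linear in entry M[1][0]: det = old_det + (v - 6) * C_10
Cofactor C_10 = 2
Want det = 0: -8 + (v - 6) * 2 = 0
  (v - 6) = 8 / 2 = 4
  v = 6 + (4) = 10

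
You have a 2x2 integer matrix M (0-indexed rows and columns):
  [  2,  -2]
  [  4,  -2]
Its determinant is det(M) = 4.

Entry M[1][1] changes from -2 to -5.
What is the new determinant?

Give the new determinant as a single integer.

Answer: -2

Derivation:
det is linear in row 1: changing M[1][1] by delta changes det by delta * cofactor(1,1).
Cofactor C_11 = (-1)^(1+1) * minor(1,1) = 2
Entry delta = -5 - -2 = -3
Det delta = -3 * 2 = -6
New det = 4 + -6 = -2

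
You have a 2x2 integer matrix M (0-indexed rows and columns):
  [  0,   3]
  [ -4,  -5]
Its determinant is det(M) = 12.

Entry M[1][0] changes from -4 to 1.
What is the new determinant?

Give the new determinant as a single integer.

det is linear in row 1: changing M[1][0] by delta changes det by delta * cofactor(1,0).
Cofactor C_10 = (-1)^(1+0) * minor(1,0) = -3
Entry delta = 1 - -4 = 5
Det delta = 5 * -3 = -15
New det = 12 + -15 = -3

Answer: -3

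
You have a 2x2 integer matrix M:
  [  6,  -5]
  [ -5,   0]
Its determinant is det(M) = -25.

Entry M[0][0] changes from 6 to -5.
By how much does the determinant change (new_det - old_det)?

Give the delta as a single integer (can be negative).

Cofactor C_00 = 0
Entry delta = -5 - 6 = -11
Det delta = entry_delta * cofactor = -11 * 0 = 0

Answer: 0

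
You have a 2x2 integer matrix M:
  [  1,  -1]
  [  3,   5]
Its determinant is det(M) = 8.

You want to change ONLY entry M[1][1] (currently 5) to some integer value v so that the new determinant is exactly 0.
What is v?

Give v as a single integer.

det is linear in entry M[1][1]: det = old_det + (v - 5) * C_11
Cofactor C_11 = 1
Want det = 0: 8 + (v - 5) * 1 = 0
  (v - 5) = -8 / 1 = -8
  v = 5 + (-8) = -3

Answer: -3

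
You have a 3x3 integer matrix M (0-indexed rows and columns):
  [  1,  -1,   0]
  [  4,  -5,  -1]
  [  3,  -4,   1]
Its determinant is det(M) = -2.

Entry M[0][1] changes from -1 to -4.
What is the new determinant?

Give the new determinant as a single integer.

Answer: 19

Derivation:
det is linear in row 0: changing M[0][1] by delta changes det by delta * cofactor(0,1).
Cofactor C_01 = (-1)^(0+1) * minor(0,1) = -7
Entry delta = -4 - -1 = -3
Det delta = -3 * -7 = 21
New det = -2 + 21 = 19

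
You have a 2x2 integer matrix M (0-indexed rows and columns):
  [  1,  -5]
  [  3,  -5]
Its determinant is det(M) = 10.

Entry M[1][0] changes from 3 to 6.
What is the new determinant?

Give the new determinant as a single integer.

det is linear in row 1: changing M[1][0] by delta changes det by delta * cofactor(1,0).
Cofactor C_10 = (-1)^(1+0) * minor(1,0) = 5
Entry delta = 6 - 3 = 3
Det delta = 3 * 5 = 15
New det = 10 + 15 = 25

Answer: 25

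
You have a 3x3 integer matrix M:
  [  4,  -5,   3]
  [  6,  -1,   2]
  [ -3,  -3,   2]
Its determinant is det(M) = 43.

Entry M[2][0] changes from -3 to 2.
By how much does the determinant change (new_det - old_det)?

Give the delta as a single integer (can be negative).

Cofactor C_20 = -7
Entry delta = 2 - -3 = 5
Det delta = entry_delta * cofactor = 5 * -7 = -35

Answer: -35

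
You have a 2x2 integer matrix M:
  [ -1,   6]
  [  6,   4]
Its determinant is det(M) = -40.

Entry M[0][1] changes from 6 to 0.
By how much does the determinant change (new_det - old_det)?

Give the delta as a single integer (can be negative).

Cofactor C_01 = -6
Entry delta = 0 - 6 = -6
Det delta = entry_delta * cofactor = -6 * -6 = 36

Answer: 36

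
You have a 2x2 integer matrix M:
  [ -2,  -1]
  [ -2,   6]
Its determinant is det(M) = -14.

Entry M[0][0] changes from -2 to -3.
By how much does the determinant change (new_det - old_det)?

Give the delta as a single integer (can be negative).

Cofactor C_00 = 6
Entry delta = -3 - -2 = -1
Det delta = entry_delta * cofactor = -1 * 6 = -6

Answer: -6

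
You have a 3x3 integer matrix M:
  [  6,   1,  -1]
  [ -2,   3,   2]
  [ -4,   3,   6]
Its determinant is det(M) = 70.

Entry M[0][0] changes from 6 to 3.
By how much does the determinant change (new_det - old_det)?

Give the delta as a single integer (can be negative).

Answer: -36

Derivation:
Cofactor C_00 = 12
Entry delta = 3 - 6 = -3
Det delta = entry_delta * cofactor = -3 * 12 = -36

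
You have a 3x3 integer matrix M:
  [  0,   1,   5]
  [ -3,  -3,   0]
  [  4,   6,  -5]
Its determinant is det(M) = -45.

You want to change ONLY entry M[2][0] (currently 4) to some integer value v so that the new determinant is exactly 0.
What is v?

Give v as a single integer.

Answer: 7

Derivation:
det is linear in entry M[2][0]: det = old_det + (v - 4) * C_20
Cofactor C_20 = 15
Want det = 0: -45 + (v - 4) * 15 = 0
  (v - 4) = 45 / 15 = 3
  v = 4 + (3) = 7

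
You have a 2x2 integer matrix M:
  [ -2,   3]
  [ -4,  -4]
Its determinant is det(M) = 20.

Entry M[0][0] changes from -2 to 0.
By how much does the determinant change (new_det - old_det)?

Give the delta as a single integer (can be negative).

Answer: -8

Derivation:
Cofactor C_00 = -4
Entry delta = 0 - -2 = 2
Det delta = entry_delta * cofactor = 2 * -4 = -8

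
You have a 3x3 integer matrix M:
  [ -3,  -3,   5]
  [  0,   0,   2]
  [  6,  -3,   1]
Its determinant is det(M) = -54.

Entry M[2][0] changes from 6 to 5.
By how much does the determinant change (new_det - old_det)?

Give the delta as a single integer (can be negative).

Cofactor C_20 = -6
Entry delta = 5 - 6 = -1
Det delta = entry_delta * cofactor = -1 * -6 = 6

Answer: 6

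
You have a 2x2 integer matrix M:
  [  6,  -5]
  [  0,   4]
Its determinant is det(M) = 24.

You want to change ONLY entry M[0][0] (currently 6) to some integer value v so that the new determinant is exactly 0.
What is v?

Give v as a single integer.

det is linear in entry M[0][0]: det = old_det + (v - 6) * C_00
Cofactor C_00 = 4
Want det = 0: 24 + (v - 6) * 4 = 0
  (v - 6) = -24 / 4 = -6
  v = 6 + (-6) = 0

Answer: 0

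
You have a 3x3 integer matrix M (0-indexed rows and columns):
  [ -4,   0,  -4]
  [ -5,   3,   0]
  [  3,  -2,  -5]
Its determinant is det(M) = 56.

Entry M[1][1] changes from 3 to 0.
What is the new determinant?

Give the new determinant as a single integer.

Answer: -40

Derivation:
det is linear in row 1: changing M[1][1] by delta changes det by delta * cofactor(1,1).
Cofactor C_11 = (-1)^(1+1) * minor(1,1) = 32
Entry delta = 0 - 3 = -3
Det delta = -3 * 32 = -96
New det = 56 + -96 = -40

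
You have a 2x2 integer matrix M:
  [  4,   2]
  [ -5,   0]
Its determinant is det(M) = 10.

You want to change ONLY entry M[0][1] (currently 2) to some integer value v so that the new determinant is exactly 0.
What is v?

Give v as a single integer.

Answer: 0

Derivation:
det is linear in entry M[0][1]: det = old_det + (v - 2) * C_01
Cofactor C_01 = 5
Want det = 0: 10 + (v - 2) * 5 = 0
  (v - 2) = -10 / 5 = -2
  v = 2 + (-2) = 0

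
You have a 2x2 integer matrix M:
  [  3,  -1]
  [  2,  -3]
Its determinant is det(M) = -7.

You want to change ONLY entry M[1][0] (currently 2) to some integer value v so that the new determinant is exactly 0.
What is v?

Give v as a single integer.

Answer: 9

Derivation:
det is linear in entry M[1][0]: det = old_det + (v - 2) * C_10
Cofactor C_10 = 1
Want det = 0: -7 + (v - 2) * 1 = 0
  (v - 2) = 7 / 1 = 7
  v = 2 + (7) = 9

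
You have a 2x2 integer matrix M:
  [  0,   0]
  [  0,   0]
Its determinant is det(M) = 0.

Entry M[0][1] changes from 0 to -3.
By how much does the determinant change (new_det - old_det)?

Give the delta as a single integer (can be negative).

Cofactor C_01 = 0
Entry delta = -3 - 0 = -3
Det delta = entry_delta * cofactor = -3 * 0 = 0

Answer: 0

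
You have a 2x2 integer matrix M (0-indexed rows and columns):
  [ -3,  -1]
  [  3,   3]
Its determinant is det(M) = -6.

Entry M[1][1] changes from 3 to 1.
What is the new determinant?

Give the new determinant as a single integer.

det is linear in row 1: changing M[1][1] by delta changes det by delta * cofactor(1,1).
Cofactor C_11 = (-1)^(1+1) * minor(1,1) = -3
Entry delta = 1 - 3 = -2
Det delta = -2 * -3 = 6
New det = -6 + 6 = 0

Answer: 0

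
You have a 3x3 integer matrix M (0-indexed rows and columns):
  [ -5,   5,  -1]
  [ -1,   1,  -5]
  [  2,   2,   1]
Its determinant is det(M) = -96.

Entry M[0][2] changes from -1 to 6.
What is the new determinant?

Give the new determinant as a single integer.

Answer: -124

Derivation:
det is linear in row 0: changing M[0][2] by delta changes det by delta * cofactor(0,2).
Cofactor C_02 = (-1)^(0+2) * minor(0,2) = -4
Entry delta = 6 - -1 = 7
Det delta = 7 * -4 = -28
New det = -96 + -28 = -124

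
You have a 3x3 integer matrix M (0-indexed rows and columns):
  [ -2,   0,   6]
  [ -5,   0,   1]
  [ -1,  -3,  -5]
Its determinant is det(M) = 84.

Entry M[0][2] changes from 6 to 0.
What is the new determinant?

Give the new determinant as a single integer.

Answer: -6

Derivation:
det is linear in row 0: changing M[0][2] by delta changes det by delta * cofactor(0,2).
Cofactor C_02 = (-1)^(0+2) * minor(0,2) = 15
Entry delta = 0 - 6 = -6
Det delta = -6 * 15 = -90
New det = 84 + -90 = -6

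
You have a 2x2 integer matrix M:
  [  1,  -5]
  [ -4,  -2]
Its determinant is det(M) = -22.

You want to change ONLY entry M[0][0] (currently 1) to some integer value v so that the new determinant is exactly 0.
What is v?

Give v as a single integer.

Answer: -10

Derivation:
det is linear in entry M[0][0]: det = old_det + (v - 1) * C_00
Cofactor C_00 = -2
Want det = 0: -22 + (v - 1) * -2 = 0
  (v - 1) = 22 / -2 = -11
  v = 1 + (-11) = -10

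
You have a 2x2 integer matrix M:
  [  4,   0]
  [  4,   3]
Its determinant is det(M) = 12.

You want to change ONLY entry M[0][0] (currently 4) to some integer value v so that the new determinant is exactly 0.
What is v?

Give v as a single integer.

det is linear in entry M[0][0]: det = old_det + (v - 4) * C_00
Cofactor C_00 = 3
Want det = 0: 12 + (v - 4) * 3 = 0
  (v - 4) = -12 / 3 = -4
  v = 4 + (-4) = 0

Answer: 0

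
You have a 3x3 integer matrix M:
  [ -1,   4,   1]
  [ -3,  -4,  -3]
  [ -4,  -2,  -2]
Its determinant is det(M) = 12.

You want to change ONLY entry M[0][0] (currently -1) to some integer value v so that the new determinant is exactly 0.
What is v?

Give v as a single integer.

det is linear in entry M[0][0]: det = old_det + (v - -1) * C_00
Cofactor C_00 = 2
Want det = 0: 12 + (v - -1) * 2 = 0
  (v - -1) = -12 / 2 = -6
  v = -1 + (-6) = -7

Answer: -7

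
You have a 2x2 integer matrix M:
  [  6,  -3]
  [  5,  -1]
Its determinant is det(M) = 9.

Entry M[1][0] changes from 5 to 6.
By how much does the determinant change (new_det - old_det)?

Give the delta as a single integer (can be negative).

Answer: 3

Derivation:
Cofactor C_10 = 3
Entry delta = 6 - 5 = 1
Det delta = entry_delta * cofactor = 1 * 3 = 3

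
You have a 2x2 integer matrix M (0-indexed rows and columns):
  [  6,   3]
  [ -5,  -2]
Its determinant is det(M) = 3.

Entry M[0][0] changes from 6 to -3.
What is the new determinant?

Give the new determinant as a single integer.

Answer: 21

Derivation:
det is linear in row 0: changing M[0][0] by delta changes det by delta * cofactor(0,0).
Cofactor C_00 = (-1)^(0+0) * minor(0,0) = -2
Entry delta = -3 - 6 = -9
Det delta = -9 * -2 = 18
New det = 3 + 18 = 21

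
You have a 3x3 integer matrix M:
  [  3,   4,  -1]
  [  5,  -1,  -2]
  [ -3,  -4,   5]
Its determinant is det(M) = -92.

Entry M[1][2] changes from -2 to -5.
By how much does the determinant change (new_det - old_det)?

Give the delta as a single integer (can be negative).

Answer: 0

Derivation:
Cofactor C_12 = 0
Entry delta = -5 - -2 = -3
Det delta = entry_delta * cofactor = -3 * 0 = 0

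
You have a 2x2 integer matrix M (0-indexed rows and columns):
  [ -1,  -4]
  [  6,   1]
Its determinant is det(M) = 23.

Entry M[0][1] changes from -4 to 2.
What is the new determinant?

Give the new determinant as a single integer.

Answer: -13

Derivation:
det is linear in row 0: changing M[0][1] by delta changes det by delta * cofactor(0,1).
Cofactor C_01 = (-1)^(0+1) * minor(0,1) = -6
Entry delta = 2 - -4 = 6
Det delta = 6 * -6 = -36
New det = 23 + -36 = -13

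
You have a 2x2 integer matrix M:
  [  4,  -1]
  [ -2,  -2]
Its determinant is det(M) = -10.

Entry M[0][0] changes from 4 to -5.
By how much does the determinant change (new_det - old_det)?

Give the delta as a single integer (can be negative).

Cofactor C_00 = -2
Entry delta = -5 - 4 = -9
Det delta = entry_delta * cofactor = -9 * -2 = 18

Answer: 18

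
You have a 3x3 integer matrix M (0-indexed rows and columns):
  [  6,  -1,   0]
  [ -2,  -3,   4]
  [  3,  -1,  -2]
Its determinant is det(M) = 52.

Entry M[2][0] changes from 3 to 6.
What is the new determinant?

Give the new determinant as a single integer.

Answer: 40

Derivation:
det is linear in row 2: changing M[2][0] by delta changes det by delta * cofactor(2,0).
Cofactor C_20 = (-1)^(2+0) * minor(2,0) = -4
Entry delta = 6 - 3 = 3
Det delta = 3 * -4 = -12
New det = 52 + -12 = 40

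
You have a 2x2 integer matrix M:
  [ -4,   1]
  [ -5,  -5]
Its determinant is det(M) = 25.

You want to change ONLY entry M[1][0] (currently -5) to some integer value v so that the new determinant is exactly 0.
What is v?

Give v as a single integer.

det is linear in entry M[1][0]: det = old_det + (v - -5) * C_10
Cofactor C_10 = -1
Want det = 0: 25 + (v - -5) * -1 = 0
  (v - -5) = -25 / -1 = 25
  v = -5 + (25) = 20

Answer: 20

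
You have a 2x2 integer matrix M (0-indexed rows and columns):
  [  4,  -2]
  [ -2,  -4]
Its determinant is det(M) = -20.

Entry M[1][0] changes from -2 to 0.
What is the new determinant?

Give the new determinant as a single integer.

Answer: -16

Derivation:
det is linear in row 1: changing M[1][0] by delta changes det by delta * cofactor(1,0).
Cofactor C_10 = (-1)^(1+0) * minor(1,0) = 2
Entry delta = 0 - -2 = 2
Det delta = 2 * 2 = 4
New det = -20 + 4 = -16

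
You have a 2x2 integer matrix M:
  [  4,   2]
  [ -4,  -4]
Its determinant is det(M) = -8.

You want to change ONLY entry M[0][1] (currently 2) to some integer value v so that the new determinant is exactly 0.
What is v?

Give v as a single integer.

det is linear in entry M[0][1]: det = old_det + (v - 2) * C_01
Cofactor C_01 = 4
Want det = 0: -8 + (v - 2) * 4 = 0
  (v - 2) = 8 / 4 = 2
  v = 2 + (2) = 4

Answer: 4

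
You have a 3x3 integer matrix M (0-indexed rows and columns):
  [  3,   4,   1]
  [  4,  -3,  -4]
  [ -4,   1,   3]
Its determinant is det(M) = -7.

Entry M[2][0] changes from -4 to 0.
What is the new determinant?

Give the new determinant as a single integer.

Answer: -59

Derivation:
det is linear in row 2: changing M[2][0] by delta changes det by delta * cofactor(2,0).
Cofactor C_20 = (-1)^(2+0) * minor(2,0) = -13
Entry delta = 0 - -4 = 4
Det delta = 4 * -13 = -52
New det = -7 + -52 = -59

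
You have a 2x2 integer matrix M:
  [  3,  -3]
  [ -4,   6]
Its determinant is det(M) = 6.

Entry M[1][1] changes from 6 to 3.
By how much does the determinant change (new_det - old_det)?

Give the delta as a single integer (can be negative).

Answer: -9

Derivation:
Cofactor C_11 = 3
Entry delta = 3 - 6 = -3
Det delta = entry_delta * cofactor = -3 * 3 = -9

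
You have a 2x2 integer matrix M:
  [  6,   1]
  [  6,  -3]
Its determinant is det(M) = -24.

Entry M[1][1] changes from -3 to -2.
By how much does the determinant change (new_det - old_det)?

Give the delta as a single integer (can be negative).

Answer: 6

Derivation:
Cofactor C_11 = 6
Entry delta = -2 - -3 = 1
Det delta = entry_delta * cofactor = 1 * 6 = 6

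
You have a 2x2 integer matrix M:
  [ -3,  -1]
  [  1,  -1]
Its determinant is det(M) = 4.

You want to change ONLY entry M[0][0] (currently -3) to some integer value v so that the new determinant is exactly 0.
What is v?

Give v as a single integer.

det is linear in entry M[0][0]: det = old_det + (v - -3) * C_00
Cofactor C_00 = -1
Want det = 0: 4 + (v - -3) * -1 = 0
  (v - -3) = -4 / -1 = 4
  v = -3 + (4) = 1

Answer: 1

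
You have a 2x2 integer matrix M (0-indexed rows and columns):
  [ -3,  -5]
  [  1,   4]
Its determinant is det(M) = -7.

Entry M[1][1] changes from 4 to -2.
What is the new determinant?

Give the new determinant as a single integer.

det is linear in row 1: changing M[1][1] by delta changes det by delta * cofactor(1,1).
Cofactor C_11 = (-1)^(1+1) * minor(1,1) = -3
Entry delta = -2 - 4 = -6
Det delta = -6 * -3 = 18
New det = -7 + 18 = 11

Answer: 11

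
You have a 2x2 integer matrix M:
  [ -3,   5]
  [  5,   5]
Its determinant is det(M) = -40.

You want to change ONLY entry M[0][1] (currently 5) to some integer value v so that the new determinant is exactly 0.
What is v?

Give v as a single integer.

det is linear in entry M[0][1]: det = old_det + (v - 5) * C_01
Cofactor C_01 = -5
Want det = 0: -40 + (v - 5) * -5 = 0
  (v - 5) = 40 / -5 = -8
  v = 5 + (-8) = -3

Answer: -3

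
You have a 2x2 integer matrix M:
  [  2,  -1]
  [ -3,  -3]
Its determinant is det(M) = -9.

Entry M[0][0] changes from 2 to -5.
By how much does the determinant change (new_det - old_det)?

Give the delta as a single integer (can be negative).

Cofactor C_00 = -3
Entry delta = -5 - 2 = -7
Det delta = entry_delta * cofactor = -7 * -3 = 21

Answer: 21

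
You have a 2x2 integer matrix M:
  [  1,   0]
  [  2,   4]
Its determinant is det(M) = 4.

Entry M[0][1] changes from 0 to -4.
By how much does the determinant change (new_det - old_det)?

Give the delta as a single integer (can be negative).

Cofactor C_01 = -2
Entry delta = -4 - 0 = -4
Det delta = entry_delta * cofactor = -4 * -2 = 8

Answer: 8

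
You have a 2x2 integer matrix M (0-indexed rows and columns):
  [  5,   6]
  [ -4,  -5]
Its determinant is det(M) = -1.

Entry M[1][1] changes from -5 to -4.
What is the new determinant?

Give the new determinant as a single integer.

det is linear in row 1: changing M[1][1] by delta changes det by delta * cofactor(1,1).
Cofactor C_11 = (-1)^(1+1) * minor(1,1) = 5
Entry delta = -4 - -5 = 1
Det delta = 1 * 5 = 5
New det = -1 + 5 = 4

Answer: 4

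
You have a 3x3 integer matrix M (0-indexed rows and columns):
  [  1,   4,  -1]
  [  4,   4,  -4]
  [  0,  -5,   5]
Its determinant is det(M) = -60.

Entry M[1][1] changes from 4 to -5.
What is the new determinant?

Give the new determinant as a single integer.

Answer: -105

Derivation:
det is linear in row 1: changing M[1][1] by delta changes det by delta * cofactor(1,1).
Cofactor C_11 = (-1)^(1+1) * minor(1,1) = 5
Entry delta = -5 - 4 = -9
Det delta = -9 * 5 = -45
New det = -60 + -45 = -105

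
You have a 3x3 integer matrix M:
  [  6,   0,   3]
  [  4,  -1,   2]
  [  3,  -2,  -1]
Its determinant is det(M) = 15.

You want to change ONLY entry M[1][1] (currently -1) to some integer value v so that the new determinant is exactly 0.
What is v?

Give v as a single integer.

Answer: 0

Derivation:
det is linear in entry M[1][1]: det = old_det + (v - -1) * C_11
Cofactor C_11 = -15
Want det = 0: 15 + (v - -1) * -15 = 0
  (v - -1) = -15 / -15 = 1
  v = -1 + (1) = 0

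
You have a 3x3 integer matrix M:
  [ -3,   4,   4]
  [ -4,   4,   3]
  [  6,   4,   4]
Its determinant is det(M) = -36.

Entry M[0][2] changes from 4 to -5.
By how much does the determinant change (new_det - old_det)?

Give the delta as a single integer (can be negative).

Answer: 360

Derivation:
Cofactor C_02 = -40
Entry delta = -5 - 4 = -9
Det delta = entry_delta * cofactor = -9 * -40 = 360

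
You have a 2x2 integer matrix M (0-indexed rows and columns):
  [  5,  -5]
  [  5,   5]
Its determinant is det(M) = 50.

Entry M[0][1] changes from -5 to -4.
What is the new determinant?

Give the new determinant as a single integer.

Answer: 45

Derivation:
det is linear in row 0: changing M[0][1] by delta changes det by delta * cofactor(0,1).
Cofactor C_01 = (-1)^(0+1) * minor(0,1) = -5
Entry delta = -4 - -5 = 1
Det delta = 1 * -5 = -5
New det = 50 + -5 = 45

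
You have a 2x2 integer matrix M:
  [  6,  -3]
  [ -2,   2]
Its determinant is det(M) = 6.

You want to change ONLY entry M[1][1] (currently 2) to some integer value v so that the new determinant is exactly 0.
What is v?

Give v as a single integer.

det is linear in entry M[1][1]: det = old_det + (v - 2) * C_11
Cofactor C_11 = 6
Want det = 0: 6 + (v - 2) * 6 = 0
  (v - 2) = -6 / 6 = -1
  v = 2 + (-1) = 1

Answer: 1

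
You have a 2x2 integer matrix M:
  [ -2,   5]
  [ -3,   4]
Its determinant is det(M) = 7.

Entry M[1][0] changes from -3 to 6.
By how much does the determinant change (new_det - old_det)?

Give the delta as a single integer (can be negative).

Cofactor C_10 = -5
Entry delta = 6 - -3 = 9
Det delta = entry_delta * cofactor = 9 * -5 = -45

Answer: -45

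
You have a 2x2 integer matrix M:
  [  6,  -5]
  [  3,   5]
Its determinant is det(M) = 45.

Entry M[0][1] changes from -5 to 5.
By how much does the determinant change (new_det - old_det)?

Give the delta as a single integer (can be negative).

Answer: -30

Derivation:
Cofactor C_01 = -3
Entry delta = 5 - -5 = 10
Det delta = entry_delta * cofactor = 10 * -3 = -30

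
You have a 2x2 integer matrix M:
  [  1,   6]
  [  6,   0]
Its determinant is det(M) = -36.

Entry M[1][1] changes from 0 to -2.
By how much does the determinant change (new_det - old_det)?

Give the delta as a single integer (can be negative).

Answer: -2

Derivation:
Cofactor C_11 = 1
Entry delta = -2 - 0 = -2
Det delta = entry_delta * cofactor = -2 * 1 = -2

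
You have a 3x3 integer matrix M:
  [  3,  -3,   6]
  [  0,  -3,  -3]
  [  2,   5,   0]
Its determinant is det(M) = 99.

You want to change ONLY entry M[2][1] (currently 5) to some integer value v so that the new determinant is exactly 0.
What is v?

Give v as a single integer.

Answer: -6

Derivation:
det is linear in entry M[2][1]: det = old_det + (v - 5) * C_21
Cofactor C_21 = 9
Want det = 0: 99 + (v - 5) * 9 = 0
  (v - 5) = -99 / 9 = -11
  v = 5 + (-11) = -6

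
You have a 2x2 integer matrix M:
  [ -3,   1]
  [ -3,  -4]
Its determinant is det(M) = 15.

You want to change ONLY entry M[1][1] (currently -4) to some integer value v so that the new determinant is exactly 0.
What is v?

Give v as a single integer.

det is linear in entry M[1][1]: det = old_det + (v - -4) * C_11
Cofactor C_11 = -3
Want det = 0: 15 + (v - -4) * -3 = 0
  (v - -4) = -15 / -3 = 5
  v = -4 + (5) = 1

Answer: 1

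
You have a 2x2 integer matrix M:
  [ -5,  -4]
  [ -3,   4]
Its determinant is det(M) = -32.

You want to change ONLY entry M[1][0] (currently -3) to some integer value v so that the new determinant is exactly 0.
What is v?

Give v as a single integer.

det is linear in entry M[1][0]: det = old_det + (v - -3) * C_10
Cofactor C_10 = 4
Want det = 0: -32 + (v - -3) * 4 = 0
  (v - -3) = 32 / 4 = 8
  v = -3 + (8) = 5

Answer: 5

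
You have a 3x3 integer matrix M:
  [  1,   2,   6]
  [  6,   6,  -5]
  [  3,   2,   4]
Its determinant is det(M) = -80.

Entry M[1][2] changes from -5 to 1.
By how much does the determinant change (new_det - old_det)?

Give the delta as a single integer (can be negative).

Answer: 24

Derivation:
Cofactor C_12 = 4
Entry delta = 1 - -5 = 6
Det delta = entry_delta * cofactor = 6 * 4 = 24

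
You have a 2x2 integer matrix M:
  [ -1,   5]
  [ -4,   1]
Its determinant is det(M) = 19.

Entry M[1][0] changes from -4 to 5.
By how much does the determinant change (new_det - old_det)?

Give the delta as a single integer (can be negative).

Cofactor C_10 = -5
Entry delta = 5 - -4 = 9
Det delta = entry_delta * cofactor = 9 * -5 = -45

Answer: -45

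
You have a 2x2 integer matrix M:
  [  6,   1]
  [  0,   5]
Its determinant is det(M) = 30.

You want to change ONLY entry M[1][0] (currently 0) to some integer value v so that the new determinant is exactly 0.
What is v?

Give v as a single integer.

Answer: 30

Derivation:
det is linear in entry M[1][0]: det = old_det + (v - 0) * C_10
Cofactor C_10 = -1
Want det = 0: 30 + (v - 0) * -1 = 0
  (v - 0) = -30 / -1 = 30
  v = 0 + (30) = 30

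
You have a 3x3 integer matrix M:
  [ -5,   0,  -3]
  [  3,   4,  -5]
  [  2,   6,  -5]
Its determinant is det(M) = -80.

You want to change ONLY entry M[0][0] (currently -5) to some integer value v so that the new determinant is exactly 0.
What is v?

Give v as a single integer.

det is linear in entry M[0][0]: det = old_det + (v - -5) * C_00
Cofactor C_00 = 10
Want det = 0: -80 + (v - -5) * 10 = 0
  (v - -5) = 80 / 10 = 8
  v = -5 + (8) = 3

Answer: 3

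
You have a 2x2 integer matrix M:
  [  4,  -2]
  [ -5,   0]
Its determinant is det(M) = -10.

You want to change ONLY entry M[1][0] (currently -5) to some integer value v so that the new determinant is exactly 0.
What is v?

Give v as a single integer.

Answer: 0

Derivation:
det is linear in entry M[1][0]: det = old_det + (v - -5) * C_10
Cofactor C_10 = 2
Want det = 0: -10 + (v - -5) * 2 = 0
  (v - -5) = 10 / 2 = 5
  v = -5 + (5) = 0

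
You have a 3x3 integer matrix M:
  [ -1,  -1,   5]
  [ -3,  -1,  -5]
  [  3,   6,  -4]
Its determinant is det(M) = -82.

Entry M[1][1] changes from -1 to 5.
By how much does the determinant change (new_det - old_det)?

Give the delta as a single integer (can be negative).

Answer: -66

Derivation:
Cofactor C_11 = -11
Entry delta = 5 - -1 = 6
Det delta = entry_delta * cofactor = 6 * -11 = -66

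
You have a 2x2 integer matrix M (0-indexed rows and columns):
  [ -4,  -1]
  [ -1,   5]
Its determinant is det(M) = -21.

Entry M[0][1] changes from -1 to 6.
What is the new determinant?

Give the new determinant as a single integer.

det is linear in row 0: changing M[0][1] by delta changes det by delta * cofactor(0,1).
Cofactor C_01 = (-1)^(0+1) * minor(0,1) = 1
Entry delta = 6 - -1 = 7
Det delta = 7 * 1 = 7
New det = -21 + 7 = -14

Answer: -14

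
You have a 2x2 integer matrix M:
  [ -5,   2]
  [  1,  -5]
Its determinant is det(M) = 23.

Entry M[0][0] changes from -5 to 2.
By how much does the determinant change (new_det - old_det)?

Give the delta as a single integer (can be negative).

Answer: -35

Derivation:
Cofactor C_00 = -5
Entry delta = 2 - -5 = 7
Det delta = entry_delta * cofactor = 7 * -5 = -35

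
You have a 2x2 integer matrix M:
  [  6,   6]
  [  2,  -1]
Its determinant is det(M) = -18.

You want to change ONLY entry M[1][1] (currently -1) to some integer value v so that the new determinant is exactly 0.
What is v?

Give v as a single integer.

Answer: 2

Derivation:
det is linear in entry M[1][1]: det = old_det + (v - -1) * C_11
Cofactor C_11 = 6
Want det = 0: -18 + (v - -1) * 6 = 0
  (v - -1) = 18 / 6 = 3
  v = -1 + (3) = 2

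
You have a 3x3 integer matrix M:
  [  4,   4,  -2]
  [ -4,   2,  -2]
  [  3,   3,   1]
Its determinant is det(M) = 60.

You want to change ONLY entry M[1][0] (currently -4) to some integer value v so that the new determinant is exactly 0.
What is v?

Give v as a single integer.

det is linear in entry M[1][0]: det = old_det + (v - -4) * C_10
Cofactor C_10 = -10
Want det = 0: 60 + (v - -4) * -10 = 0
  (v - -4) = -60 / -10 = 6
  v = -4 + (6) = 2

Answer: 2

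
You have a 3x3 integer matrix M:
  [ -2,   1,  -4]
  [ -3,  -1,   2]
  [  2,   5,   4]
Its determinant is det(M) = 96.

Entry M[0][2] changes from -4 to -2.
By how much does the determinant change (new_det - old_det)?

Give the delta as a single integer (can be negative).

Cofactor C_02 = -13
Entry delta = -2 - -4 = 2
Det delta = entry_delta * cofactor = 2 * -13 = -26

Answer: -26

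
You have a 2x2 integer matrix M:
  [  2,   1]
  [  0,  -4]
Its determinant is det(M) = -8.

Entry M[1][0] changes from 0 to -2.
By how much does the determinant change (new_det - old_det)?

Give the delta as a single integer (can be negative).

Cofactor C_10 = -1
Entry delta = -2 - 0 = -2
Det delta = entry_delta * cofactor = -2 * -1 = 2

Answer: 2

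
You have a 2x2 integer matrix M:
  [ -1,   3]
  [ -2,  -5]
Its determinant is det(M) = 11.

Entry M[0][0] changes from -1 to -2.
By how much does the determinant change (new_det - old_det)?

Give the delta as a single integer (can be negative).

Cofactor C_00 = -5
Entry delta = -2 - -1 = -1
Det delta = entry_delta * cofactor = -1 * -5 = 5

Answer: 5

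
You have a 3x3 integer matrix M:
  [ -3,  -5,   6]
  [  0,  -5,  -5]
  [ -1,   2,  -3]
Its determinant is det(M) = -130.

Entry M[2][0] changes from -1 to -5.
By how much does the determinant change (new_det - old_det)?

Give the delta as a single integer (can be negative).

Answer: -220

Derivation:
Cofactor C_20 = 55
Entry delta = -5 - -1 = -4
Det delta = entry_delta * cofactor = -4 * 55 = -220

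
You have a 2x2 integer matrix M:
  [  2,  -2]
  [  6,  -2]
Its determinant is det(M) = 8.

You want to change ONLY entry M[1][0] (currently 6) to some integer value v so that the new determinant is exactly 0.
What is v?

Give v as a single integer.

Answer: 2

Derivation:
det is linear in entry M[1][0]: det = old_det + (v - 6) * C_10
Cofactor C_10 = 2
Want det = 0: 8 + (v - 6) * 2 = 0
  (v - 6) = -8 / 2 = -4
  v = 6 + (-4) = 2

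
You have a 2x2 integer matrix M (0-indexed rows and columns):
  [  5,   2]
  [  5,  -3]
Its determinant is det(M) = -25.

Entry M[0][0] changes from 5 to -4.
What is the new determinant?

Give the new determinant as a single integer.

Answer: 2

Derivation:
det is linear in row 0: changing M[0][0] by delta changes det by delta * cofactor(0,0).
Cofactor C_00 = (-1)^(0+0) * minor(0,0) = -3
Entry delta = -4 - 5 = -9
Det delta = -9 * -3 = 27
New det = -25 + 27 = 2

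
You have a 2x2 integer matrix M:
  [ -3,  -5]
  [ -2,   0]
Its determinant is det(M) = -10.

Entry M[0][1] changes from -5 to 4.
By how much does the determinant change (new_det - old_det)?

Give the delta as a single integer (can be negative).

Cofactor C_01 = 2
Entry delta = 4 - -5 = 9
Det delta = entry_delta * cofactor = 9 * 2 = 18

Answer: 18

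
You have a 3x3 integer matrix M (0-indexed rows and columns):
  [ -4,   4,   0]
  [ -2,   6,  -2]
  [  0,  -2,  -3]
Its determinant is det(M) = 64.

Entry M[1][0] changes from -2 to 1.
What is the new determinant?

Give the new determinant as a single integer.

Answer: 100

Derivation:
det is linear in row 1: changing M[1][0] by delta changes det by delta * cofactor(1,0).
Cofactor C_10 = (-1)^(1+0) * minor(1,0) = 12
Entry delta = 1 - -2 = 3
Det delta = 3 * 12 = 36
New det = 64 + 36 = 100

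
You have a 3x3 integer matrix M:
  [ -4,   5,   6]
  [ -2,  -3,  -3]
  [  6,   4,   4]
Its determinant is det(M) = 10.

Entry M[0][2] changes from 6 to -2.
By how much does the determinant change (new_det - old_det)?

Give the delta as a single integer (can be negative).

Cofactor C_02 = 10
Entry delta = -2 - 6 = -8
Det delta = entry_delta * cofactor = -8 * 10 = -80

Answer: -80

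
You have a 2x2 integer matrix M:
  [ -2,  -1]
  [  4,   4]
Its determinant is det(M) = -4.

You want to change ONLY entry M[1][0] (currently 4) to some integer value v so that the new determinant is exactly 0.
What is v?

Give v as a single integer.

Answer: 8

Derivation:
det is linear in entry M[1][0]: det = old_det + (v - 4) * C_10
Cofactor C_10 = 1
Want det = 0: -4 + (v - 4) * 1 = 0
  (v - 4) = 4 / 1 = 4
  v = 4 + (4) = 8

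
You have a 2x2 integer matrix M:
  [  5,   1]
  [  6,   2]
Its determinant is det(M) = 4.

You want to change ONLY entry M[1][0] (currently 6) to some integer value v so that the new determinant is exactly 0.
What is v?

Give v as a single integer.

det is linear in entry M[1][0]: det = old_det + (v - 6) * C_10
Cofactor C_10 = -1
Want det = 0: 4 + (v - 6) * -1 = 0
  (v - 6) = -4 / -1 = 4
  v = 6 + (4) = 10

Answer: 10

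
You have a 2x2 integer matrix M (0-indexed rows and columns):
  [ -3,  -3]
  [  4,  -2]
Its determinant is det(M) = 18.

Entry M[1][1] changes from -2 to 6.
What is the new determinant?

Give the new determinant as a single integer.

Answer: -6

Derivation:
det is linear in row 1: changing M[1][1] by delta changes det by delta * cofactor(1,1).
Cofactor C_11 = (-1)^(1+1) * minor(1,1) = -3
Entry delta = 6 - -2 = 8
Det delta = 8 * -3 = -24
New det = 18 + -24 = -6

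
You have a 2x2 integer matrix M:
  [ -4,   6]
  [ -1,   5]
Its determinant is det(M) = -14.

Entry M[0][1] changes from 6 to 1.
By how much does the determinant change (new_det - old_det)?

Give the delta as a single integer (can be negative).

Answer: -5

Derivation:
Cofactor C_01 = 1
Entry delta = 1 - 6 = -5
Det delta = entry_delta * cofactor = -5 * 1 = -5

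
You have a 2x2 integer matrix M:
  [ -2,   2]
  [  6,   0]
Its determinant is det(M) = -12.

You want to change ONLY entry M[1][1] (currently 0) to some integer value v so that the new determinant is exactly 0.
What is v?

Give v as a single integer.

det is linear in entry M[1][1]: det = old_det + (v - 0) * C_11
Cofactor C_11 = -2
Want det = 0: -12 + (v - 0) * -2 = 0
  (v - 0) = 12 / -2 = -6
  v = 0 + (-6) = -6

Answer: -6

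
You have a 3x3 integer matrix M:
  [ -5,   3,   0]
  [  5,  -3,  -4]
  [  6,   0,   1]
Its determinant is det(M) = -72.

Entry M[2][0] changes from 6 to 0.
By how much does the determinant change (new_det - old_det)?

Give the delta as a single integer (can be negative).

Cofactor C_20 = -12
Entry delta = 0 - 6 = -6
Det delta = entry_delta * cofactor = -6 * -12 = 72

Answer: 72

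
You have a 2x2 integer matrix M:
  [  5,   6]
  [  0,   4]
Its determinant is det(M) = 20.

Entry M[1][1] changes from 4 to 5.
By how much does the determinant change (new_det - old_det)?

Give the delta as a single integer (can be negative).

Answer: 5

Derivation:
Cofactor C_11 = 5
Entry delta = 5 - 4 = 1
Det delta = entry_delta * cofactor = 1 * 5 = 5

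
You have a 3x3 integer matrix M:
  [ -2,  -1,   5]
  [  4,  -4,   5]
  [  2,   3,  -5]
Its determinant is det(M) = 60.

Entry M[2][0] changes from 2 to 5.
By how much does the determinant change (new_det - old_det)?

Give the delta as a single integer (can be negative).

Cofactor C_20 = 15
Entry delta = 5 - 2 = 3
Det delta = entry_delta * cofactor = 3 * 15 = 45

Answer: 45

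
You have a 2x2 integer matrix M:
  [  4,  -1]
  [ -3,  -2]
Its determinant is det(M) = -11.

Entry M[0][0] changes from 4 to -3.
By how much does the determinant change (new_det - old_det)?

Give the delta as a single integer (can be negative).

Cofactor C_00 = -2
Entry delta = -3 - 4 = -7
Det delta = entry_delta * cofactor = -7 * -2 = 14

Answer: 14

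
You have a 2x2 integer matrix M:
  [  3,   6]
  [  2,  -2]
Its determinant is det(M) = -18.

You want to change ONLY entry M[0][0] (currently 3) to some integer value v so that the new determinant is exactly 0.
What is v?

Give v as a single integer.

det is linear in entry M[0][0]: det = old_det + (v - 3) * C_00
Cofactor C_00 = -2
Want det = 0: -18 + (v - 3) * -2 = 0
  (v - 3) = 18 / -2 = -9
  v = 3 + (-9) = -6

Answer: -6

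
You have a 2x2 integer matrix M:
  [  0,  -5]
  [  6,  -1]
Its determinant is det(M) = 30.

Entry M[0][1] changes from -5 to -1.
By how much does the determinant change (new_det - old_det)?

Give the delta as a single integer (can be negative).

Cofactor C_01 = -6
Entry delta = -1 - -5 = 4
Det delta = entry_delta * cofactor = 4 * -6 = -24

Answer: -24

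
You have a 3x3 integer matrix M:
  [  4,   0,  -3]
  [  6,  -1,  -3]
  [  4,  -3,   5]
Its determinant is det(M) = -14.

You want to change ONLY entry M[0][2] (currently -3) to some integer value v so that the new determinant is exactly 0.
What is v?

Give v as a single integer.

det is linear in entry M[0][2]: det = old_det + (v - -3) * C_02
Cofactor C_02 = -14
Want det = 0: -14 + (v - -3) * -14 = 0
  (v - -3) = 14 / -14 = -1
  v = -3 + (-1) = -4

Answer: -4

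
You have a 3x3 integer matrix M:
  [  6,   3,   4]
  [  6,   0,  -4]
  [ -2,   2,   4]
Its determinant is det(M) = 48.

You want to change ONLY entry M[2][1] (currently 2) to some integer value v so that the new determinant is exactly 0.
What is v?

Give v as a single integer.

det is linear in entry M[2][1]: det = old_det + (v - 2) * C_21
Cofactor C_21 = 48
Want det = 0: 48 + (v - 2) * 48 = 0
  (v - 2) = -48 / 48 = -1
  v = 2 + (-1) = 1

Answer: 1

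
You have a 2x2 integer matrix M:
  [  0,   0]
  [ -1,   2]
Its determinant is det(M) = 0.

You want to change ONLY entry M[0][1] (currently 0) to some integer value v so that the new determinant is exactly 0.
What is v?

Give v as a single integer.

det is linear in entry M[0][1]: det = old_det + (v - 0) * C_01
Cofactor C_01 = 1
Want det = 0: 0 + (v - 0) * 1 = 0
  (v - 0) = 0 / 1 = 0
  v = 0 + (0) = 0

Answer: 0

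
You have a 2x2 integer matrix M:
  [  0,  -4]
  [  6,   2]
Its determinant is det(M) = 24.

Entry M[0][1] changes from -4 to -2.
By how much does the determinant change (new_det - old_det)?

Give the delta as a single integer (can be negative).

Cofactor C_01 = -6
Entry delta = -2 - -4 = 2
Det delta = entry_delta * cofactor = 2 * -6 = -12

Answer: -12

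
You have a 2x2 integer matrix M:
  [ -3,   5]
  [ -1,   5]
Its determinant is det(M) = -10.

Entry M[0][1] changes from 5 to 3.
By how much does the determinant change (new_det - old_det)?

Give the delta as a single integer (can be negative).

Cofactor C_01 = 1
Entry delta = 3 - 5 = -2
Det delta = entry_delta * cofactor = -2 * 1 = -2

Answer: -2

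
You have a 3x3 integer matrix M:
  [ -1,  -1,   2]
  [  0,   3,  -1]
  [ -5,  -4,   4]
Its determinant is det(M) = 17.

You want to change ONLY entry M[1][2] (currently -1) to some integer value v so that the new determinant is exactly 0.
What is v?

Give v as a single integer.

det is linear in entry M[1][2]: det = old_det + (v - -1) * C_12
Cofactor C_12 = 1
Want det = 0: 17 + (v - -1) * 1 = 0
  (v - -1) = -17 / 1 = -17
  v = -1 + (-17) = -18

Answer: -18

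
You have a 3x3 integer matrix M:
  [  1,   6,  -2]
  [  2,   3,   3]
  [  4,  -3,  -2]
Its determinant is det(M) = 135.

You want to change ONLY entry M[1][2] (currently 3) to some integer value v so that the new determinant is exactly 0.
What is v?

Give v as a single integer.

Answer: -2

Derivation:
det is linear in entry M[1][2]: det = old_det + (v - 3) * C_12
Cofactor C_12 = 27
Want det = 0: 135 + (v - 3) * 27 = 0
  (v - 3) = -135 / 27 = -5
  v = 3 + (-5) = -2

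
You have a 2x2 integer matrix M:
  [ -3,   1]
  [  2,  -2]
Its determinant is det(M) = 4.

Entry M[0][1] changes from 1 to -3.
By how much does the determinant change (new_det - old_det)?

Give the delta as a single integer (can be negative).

Answer: 8

Derivation:
Cofactor C_01 = -2
Entry delta = -3 - 1 = -4
Det delta = entry_delta * cofactor = -4 * -2 = 8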